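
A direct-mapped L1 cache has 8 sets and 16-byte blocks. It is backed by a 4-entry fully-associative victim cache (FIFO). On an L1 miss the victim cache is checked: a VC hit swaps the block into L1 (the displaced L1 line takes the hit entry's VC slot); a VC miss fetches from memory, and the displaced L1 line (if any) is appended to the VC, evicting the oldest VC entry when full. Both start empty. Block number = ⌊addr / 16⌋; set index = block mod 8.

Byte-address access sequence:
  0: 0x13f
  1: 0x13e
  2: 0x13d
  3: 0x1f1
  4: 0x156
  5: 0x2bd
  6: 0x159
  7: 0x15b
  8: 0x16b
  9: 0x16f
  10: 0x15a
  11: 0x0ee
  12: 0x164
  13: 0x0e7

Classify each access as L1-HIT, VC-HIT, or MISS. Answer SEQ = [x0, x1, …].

  [0] addr=0x13f blk=19 s=3: MISS | VC []
  [1] addr=0x13e blk=19 s=3: L1-HIT | VC []
  [2] addr=0x13d blk=19 s=3: L1-HIT | VC []
  [3] addr=0x1f1 blk=31 s=7: MISS | VC []
  [4] addr=0x156 blk=21 s=5: MISS | VC []
  [5] addr=0x2bd blk=43 s=3: MISS | VC [19]
  [6] addr=0x159 blk=21 s=5: L1-HIT | VC [19]
  [7] addr=0x15b blk=21 s=5: L1-HIT | VC [19]
  [8] addr=0x16b blk=22 s=6: MISS | VC [19]
  [9] addr=0x16f blk=22 s=6: L1-HIT | VC [19]
  [10] addr=0x15a blk=21 s=5: L1-HIT | VC [19]
  [11] addr=0xee blk=14 s=6: MISS | VC [19, 22]
  [12] addr=0x164 blk=22 s=6: VC-HIT | VC [19, 14]
  [13] addr=0xe7 blk=14 s=6: VC-HIT | VC [19, 22]

SEQ = [MISS, L1-HIT, L1-HIT, MISS, MISS, MISS, L1-HIT, L1-HIT, MISS, L1-HIT, L1-HIT, MISS, VC-HIT, VC-HIT]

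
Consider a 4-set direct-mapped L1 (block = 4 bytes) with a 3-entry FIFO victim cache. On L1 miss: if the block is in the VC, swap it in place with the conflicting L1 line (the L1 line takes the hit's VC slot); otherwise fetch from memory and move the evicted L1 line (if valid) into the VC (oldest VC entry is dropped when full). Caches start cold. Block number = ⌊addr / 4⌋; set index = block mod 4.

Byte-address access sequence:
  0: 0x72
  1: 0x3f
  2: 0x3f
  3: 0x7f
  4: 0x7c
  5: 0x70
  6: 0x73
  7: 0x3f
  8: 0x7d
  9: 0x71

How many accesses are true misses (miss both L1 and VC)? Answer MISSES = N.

MISSES = 3

#0 0x72→b28/s0 MISS; vc=[]
#1 0x3f→b15/s3 MISS; vc=[]
#2 0x3f→b15/s3 L1-HIT; vc=[]
#3 0x7f→b31/s3 MISS; vc=[15]
#4 0x7c→b31/s3 L1-HIT; vc=[15]
#5 0x70→b28/s0 L1-HIT; vc=[15]
#6 0x73→b28/s0 L1-HIT; vc=[15]
#7 0x3f→b15/s3 VC-HIT; vc=[31]
#8 0x7d→b31/s3 VC-HIT; vc=[15]
#9 0x71→b28/s0 L1-HIT; vc=[15]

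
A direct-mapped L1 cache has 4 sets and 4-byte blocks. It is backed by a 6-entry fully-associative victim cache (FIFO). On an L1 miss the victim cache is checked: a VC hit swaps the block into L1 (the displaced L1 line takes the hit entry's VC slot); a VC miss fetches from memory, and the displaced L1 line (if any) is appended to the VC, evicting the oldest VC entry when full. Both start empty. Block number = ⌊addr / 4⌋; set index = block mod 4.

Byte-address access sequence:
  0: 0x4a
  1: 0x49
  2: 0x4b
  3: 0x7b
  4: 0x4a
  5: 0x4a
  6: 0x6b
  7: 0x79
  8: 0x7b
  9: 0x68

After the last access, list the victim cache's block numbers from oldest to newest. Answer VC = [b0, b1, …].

0: 0x4a (blk 18, set 2) → MISS  vc=[]
1: 0x49 (blk 18, set 2) → L1-HIT  vc=[]
2: 0x4b (blk 18, set 2) → L1-HIT  vc=[]
3: 0x7b (blk 30, set 2) → MISS  vc=[18]
4: 0x4a (blk 18, set 2) → VC-HIT  vc=[30]
5: 0x4a (blk 18, set 2) → L1-HIT  vc=[30]
6: 0x6b (blk 26, set 2) → MISS  vc=[30, 18]
7: 0x79 (blk 30, set 2) → VC-HIT  vc=[26, 18]
8: 0x7b (blk 30, set 2) → L1-HIT  vc=[26, 18]
9: 0x68 (blk 26, set 2) → VC-HIT  vc=[30, 18]

VC = [30, 18]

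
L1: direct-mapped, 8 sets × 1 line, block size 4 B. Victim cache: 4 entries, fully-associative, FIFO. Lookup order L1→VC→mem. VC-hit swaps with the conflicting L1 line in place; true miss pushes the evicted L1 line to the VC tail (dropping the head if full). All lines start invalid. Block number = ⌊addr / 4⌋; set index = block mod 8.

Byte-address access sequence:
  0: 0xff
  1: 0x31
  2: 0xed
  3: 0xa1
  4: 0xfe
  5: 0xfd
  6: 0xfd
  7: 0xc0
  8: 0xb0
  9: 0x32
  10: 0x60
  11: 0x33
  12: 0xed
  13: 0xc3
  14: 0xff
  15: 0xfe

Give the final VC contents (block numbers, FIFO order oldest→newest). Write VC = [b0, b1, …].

#0 0xff→b63/s7 MISS; vc=[]
#1 0x31→b12/s4 MISS; vc=[]
#2 0xed→b59/s3 MISS; vc=[]
#3 0xa1→b40/s0 MISS; vc=[]
#4 0xfe→b63/s7 L1-HIT; vc=[]
#5 0xfd→b63/s7 L1-HIT; vc=[]
#6 0xfd→b63/s7 L1-HIT; vc=[]
#7 0xc0→b48/s0 MISS; vc=[40]
#8 0xb0→b44/s4 MISS; vc=[40,12]
#9 0x32→b12/s4 VC-HIT; vc=[40,44]
#10 0x60→b24/s0 MISS; vc=[40,44,48]
#11 0x33→b12/s4 L1-HIT; vc=[40,44,48]
#12 0xed→b59/s3 L1-HIT; vc=[40,44,48]
#13 0xc3→b48/s0 VC-HIT; vc=[40,44,24]
#14 0xff→b63/s7 L1-HIT; vc=[40,44,24]
#15 0xfe→b63/s7 L1-HIT; vc=[40,44,24]

VC = [40, 44, 24]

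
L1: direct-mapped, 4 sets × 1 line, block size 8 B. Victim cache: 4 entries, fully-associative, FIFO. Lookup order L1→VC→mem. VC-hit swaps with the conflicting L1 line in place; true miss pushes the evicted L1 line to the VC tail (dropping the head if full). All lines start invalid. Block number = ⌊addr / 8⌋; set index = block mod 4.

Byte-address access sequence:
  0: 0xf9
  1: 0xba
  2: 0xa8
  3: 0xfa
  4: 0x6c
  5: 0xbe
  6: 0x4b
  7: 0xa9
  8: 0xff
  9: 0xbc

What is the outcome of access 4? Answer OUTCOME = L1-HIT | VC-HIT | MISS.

OUTCOME = MISS

0: 0xf9 (blk 31, set 3) → MISS  vc=[]
1: 0xba (blk 23, set 3) → MISS  vc=[31]
2: 0xa8 (blk 21, set 1) → MISS  vc=[31]
3: 0xfa (blk 31, set 3) → VC-HIT  vc=[23]
4: 0x6c (blk 13, set 1) → MISS  vc=[23, 21]
5: 0xbe (blk 23, set 3) → VC-HIT  vc=[31, 21]
6: 0x4b (blk 9, set 1) → MISS  vc=[31, 21, 13]
7: 0xa9 (blk 21, set 1) → VC-HIT  vc=[31, 9, 13]
8: 0xff (blk 31, set 3) → VC-HIT  vc=[23, 9, 13]
9: 0xbc (blk 23, set 3) → VC-HIT  vc=[31, 9, 13]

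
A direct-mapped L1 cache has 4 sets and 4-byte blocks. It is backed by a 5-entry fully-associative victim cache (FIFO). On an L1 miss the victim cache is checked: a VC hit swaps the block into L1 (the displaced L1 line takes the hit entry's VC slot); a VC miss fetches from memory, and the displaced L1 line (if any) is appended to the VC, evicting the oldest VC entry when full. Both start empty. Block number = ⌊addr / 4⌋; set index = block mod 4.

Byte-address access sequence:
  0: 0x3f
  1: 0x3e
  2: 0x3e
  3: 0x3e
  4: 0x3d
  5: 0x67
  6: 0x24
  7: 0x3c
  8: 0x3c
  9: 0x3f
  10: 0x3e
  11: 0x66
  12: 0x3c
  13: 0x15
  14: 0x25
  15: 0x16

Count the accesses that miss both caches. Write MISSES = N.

  [0] addr=0x3f blk=15 s=3: MISS | VC []
  [1] addr=0x3e blk=15 s=3: L1-HIT | VC []
  [2] addr=0x3e blk=15 s=3: L1-HIT | VC []
  [3] addr=0x3e blk=15 s=3: L1-HIT | VC []
  [4] addr=0x3d blk=15 s=3: L1-HIT | VC []
  [5] addr=0x67 blk=25 s=1: MISS | VC []
  [6] addr=0x24 blk=9 s=1: MISS | VC [25]
  [7] addr=0x3c blk=15 s=3: L1-HIT | VC [25]
  [8] addr=0x3c blk=15 s=3: L1-HIT | VC [25]
  [9] addr=0x3f blk=15 s=3: L1-HIT | VC [25]
  [10] addr=0x3e blk=15 s=3: L1-HIT | VC [25]
  [11] addr=0x66 blk=25 s=1: VC-HIT | VC [9]
  [12] addr=0x3c blk=15 s=3: L1-HIT | VC [9]
  [13] addr=0x15 blk=5 s=1: MISS | VC [9, 25]
  [14] addr=0x25 blk=9 s=1: VC-HIT | VC [5, 25]
  [15] addr=0x16 blk=5 s=1: VC-HIT | VC [9, 25]

MISSES = 4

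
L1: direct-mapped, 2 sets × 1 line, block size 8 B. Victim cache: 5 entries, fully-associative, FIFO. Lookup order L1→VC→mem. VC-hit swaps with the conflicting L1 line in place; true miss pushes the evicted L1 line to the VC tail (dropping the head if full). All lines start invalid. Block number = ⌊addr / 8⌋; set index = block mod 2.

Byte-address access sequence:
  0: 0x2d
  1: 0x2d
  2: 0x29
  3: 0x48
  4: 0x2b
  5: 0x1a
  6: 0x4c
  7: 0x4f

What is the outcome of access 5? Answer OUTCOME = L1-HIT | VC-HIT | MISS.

OUTCOME = MISS

#0 0x2d→b5/s1 MISS; vc=[]
#1 0x2d→b5/s1 L1-HIT; vc=[]
#2 0x29→b5/s1 L1-HIT; vc=[]
#3 0x48→b9/s1 MISS; vc=[5]
#4 0x2b→b5/s1 VC-HIT; vc=[9]
#5 0x1a→b3/s1 MISS; vc=[9,5]
#6 0x4c→b9/s1 VC-HIT; vc=[3,5]
#7 0x4f→b9/s1 L1-HIT; vc=[3,5]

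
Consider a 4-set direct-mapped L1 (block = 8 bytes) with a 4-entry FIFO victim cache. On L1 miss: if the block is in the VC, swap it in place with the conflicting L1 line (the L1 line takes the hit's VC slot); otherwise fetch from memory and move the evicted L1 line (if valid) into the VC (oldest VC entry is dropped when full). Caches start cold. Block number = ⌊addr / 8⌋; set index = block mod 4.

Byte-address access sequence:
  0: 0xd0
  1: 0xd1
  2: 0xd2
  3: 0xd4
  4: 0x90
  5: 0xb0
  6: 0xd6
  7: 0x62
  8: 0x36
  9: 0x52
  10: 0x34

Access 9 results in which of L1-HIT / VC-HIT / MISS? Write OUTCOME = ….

#0 0xd0→b26/s2 MISS; vc=[]
#1 0xd1→b26/s2 L1-HIT; vc=[]
#2 0xd2→b26/s2 L1-HIT; vc=[]
#3 0xd4→b26/s2 L1-HIT; vc=[]
#4 0x90→b18/s2 MISS; vc=[26]
#5 0xb0→b22/s2 MISS; vc=[26,18]
#6 0xd6→b26/s2 VC-HIT; vc=[22,18]
#7 0x62→b12/s0 MISS; vc=[22,18]
#8 0x36→b6/s2 MISS; vc=[22,18,26]
#9 0x52→b10/s2 MISS; vc=[22,18,26,6]
#10 0x34→b6/s2 VC-HIT; vc=[22,18,26,10]

OUTCOME = MISS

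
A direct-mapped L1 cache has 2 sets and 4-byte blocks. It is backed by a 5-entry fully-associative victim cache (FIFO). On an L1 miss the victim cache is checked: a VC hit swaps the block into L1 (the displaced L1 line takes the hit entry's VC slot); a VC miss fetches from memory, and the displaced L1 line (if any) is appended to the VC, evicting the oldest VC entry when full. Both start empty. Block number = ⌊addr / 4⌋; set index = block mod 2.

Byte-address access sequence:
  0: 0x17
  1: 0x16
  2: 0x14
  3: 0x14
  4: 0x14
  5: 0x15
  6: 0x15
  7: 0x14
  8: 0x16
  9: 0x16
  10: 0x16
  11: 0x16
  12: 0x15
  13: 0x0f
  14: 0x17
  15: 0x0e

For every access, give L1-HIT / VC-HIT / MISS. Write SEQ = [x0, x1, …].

  [0] addr=0x17 blk=5 s=1: MISS | VC []
  [1] addr=0x16 blk=5 s=1: L1-HIT | VC []
  [2] addr=0x14 blk=5 s=1: L1-HIT | VC []
  [3] addr=0x14 blk=5 s=1: L1-HIT | VC []
  [4] addr=0x14 blk=5 s=1: L1-HIT | VC []
  [5] addr=0x15 blk=5 s=1: L1-HIT | VC []
  [6] addr=0x15 blk=5 s=1: L1-HIT | VC []
  [7] addr=0x14 blk=5 s=1: L1-HIT | VC []
  [8] addr=0x16 blk=5 s=1: L1-HIT | VC []
  [9] addr=0x16 blk=5 s=1: L1-HIT | VC []
  [10] addr=0x16 blk=5 s=1: L1-HIT | VC []
  [11] addr=0x16 blk=5 s=1: L1-HIT | VC []
  [12] addr=0x15 blk=5 s=1: L1-HIT | VC []
  [13] addr=0xf blk=3 s=1: MISS | VC [5]
  [14] addr=0x17 blk=5 s=1: VC-HIT | VC [3]
  [15] addr=0xe blk=3 s=1: VC-HIT | VC [5]

SEQ = [MISS, L1-HIT, L1-HIT, L1-HIT, L1-HIT, L1-HIT, L1-HIT, L1-HIT, L1-HIT, L1-HIT, L1-HIT, L1-HIT, L1-HIT, MISS, VC-HIT, VC-HIT]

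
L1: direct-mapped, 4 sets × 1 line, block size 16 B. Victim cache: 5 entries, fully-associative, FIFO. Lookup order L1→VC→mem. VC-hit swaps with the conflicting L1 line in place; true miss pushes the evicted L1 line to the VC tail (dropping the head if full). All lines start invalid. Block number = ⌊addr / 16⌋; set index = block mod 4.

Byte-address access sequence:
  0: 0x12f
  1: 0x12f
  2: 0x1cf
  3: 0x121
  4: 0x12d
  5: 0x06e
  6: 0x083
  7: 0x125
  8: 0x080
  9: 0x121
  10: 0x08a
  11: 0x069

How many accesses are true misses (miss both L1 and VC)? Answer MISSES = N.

#0 0x12f→b18/s2 MISS; vc=[]
#1 0x12f→b18/s2 L1-HIT; vc=[]
#2 0x1cf→b28/s0 MISS; vc=[]
#3 0x121→b18/s2 L1-HIT; vc=[]
#4 0x12d→b18/s2 L1-HIT; vc=[]
#5 0x6e→b6/s2 MISS; vc=[18]
#6 0x83→b8/s0 MISS; vc=[18,28]
#7 0x125→b18/s2 VC-HIT; vc=[6,28]
#8 0x80→b8/s0 L1-HIT; vc=[6,28]
#9 0x121→b18/s2 L1-HIT; vc=[6,28]
#10 0x8a→b8/s0 L1-HIT; vc=[6,28]
#11 0x69→b6/s2 VC-HIT; vc=[18,28]

MISSES = 4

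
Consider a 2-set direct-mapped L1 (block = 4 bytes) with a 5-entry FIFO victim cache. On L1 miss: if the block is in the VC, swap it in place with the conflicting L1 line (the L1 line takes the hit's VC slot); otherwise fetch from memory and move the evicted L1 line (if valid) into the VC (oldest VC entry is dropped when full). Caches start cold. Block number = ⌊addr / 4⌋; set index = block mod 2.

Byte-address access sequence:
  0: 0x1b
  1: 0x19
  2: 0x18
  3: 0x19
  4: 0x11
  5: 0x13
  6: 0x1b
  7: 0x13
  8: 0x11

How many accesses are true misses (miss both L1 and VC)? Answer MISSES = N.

MISSES = 2

0: 0x1b (blk 6, set 0) → MISS  vc=[]
1: 0x19 (blk 6, set 0) → L1-HIT  vc=[]
2: 0x18 (blk 6, set 0) → L1-HIT  vc=[]
3: 0x19 (blk 6, set 0) → L1-HIT  vc=[]
4: 0x11 (blk 4, set 0) → MISS  vc=[6]
5: 0x13 (blk 4, set 0) → L1-HIT  vc=[6]
6: 0x1b (blk 6, set 0) → VC-HIT  vc=[4]
7: 0x13 (blk 4, set 0) → VC-HIT  vc=[6]
8: 0x11 (blk 4, set 0) → L1-HIT  vc=[6]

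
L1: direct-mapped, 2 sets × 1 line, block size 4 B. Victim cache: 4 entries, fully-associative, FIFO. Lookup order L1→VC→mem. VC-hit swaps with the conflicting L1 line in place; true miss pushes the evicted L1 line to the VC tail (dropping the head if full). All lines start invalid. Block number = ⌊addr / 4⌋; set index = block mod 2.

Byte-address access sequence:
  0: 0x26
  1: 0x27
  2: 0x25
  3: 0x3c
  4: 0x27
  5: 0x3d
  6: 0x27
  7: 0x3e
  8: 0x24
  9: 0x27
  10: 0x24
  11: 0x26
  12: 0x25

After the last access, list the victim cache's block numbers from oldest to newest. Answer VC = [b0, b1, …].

VC = [15]

#0 0x26→b9/s1 MISS; vc=[]
#1 0x27→b9/s1 L1-HIT; vc=[]
#2 0x25→b9/s1 L1-HIT; vc=[]
#3 0x3c→b15/s1 MISS; vc=[9]
#4 0x27→b9/s1 VC-HIT; vc=[15]
#5 0x3d→b15/s1 VC-HIT; vc=[9]
#6 0x27→b9/s1 VC-HIT; vc=[15]
#7 0x3e→b15/s1 VC-HIT; vc=[9]
#8 0x24→b9/s1 VC-HIT; vc=[15]
#9 0x27→b9/s1 L1-HIT; vc=[15]
#10 0x24→b9/s1 L1-HIT; vc=[15]
#11 0x26→b9/s1 L1-HIT; vc=[15]
#12 0x25→b9/s1 L1-HIT; vc=[15]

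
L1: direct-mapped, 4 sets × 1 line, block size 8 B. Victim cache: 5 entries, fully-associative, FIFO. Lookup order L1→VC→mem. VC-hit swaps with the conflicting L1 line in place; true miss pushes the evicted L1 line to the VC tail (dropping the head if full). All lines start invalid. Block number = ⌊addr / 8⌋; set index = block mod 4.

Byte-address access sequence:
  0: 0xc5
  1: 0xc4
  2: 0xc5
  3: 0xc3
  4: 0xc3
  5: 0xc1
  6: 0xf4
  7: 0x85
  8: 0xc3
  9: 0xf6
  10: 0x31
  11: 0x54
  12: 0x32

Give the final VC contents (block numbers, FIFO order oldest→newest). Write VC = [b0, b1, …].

#0 0xc5→b24/s0 MISS; vc=[]
#1 0xc4→b24/s0 L1-HIT; vc=[]
#2 0xc5→b24/s0 L1-HIT; vc=[]
#3 0xc3→b24/s0 L1-HIT; vc=[]
#4 0xc3→b24/s0 L1-HIT; vc=[]
#5 0xc1→b24/s0 L1-HIT; vc=[]
#6 0xf4→b30/s2 MISS; vc=[]
#7 0x85→b16/s0 MISS; vc=[24]
#8 0xc3→b24/s0 VC-HIT; vc=[16]
#9 0xf6→b30/s2 L1-HIT; vc=[16]
#10 0x31→b6/s2 MISS; vc=[16,30]
#11 0x54→b10/s2 MISS; vc=[16,30,6]
#12 0x32→b6/s2 VC-HIT; vc=[16,30,10]

VC = [16, 30, 10]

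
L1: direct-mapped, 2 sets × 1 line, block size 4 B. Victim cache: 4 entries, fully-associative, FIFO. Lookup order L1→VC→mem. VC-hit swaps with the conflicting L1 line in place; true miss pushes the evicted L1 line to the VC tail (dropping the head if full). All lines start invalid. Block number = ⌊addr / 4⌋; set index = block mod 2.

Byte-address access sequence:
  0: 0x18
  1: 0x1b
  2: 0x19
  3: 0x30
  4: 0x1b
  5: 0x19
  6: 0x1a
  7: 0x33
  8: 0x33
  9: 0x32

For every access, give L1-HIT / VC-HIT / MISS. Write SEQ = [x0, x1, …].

SEQ = [MISS, L1-HIT, L1-HIT, MISS, VC-HIT, L1-HIT, L1-HIT, VC-HIT, L1-HIT, L1-HIT]

0: 0x18 (blk 6, set 0) → MISS  vc=[]
1: 0x1b (blk 6, set 0) → L1-HIT  vc=[]
2: 0x19 (blk 6, set 0) → L1-HIT  vc=[]
3: 0x30 (blk 12, set 0) → MISS  vc=[6]
4: 0x1b (blk 6, set 0) → VC-HIT  vc=[12]
5: 0x19 (blk 6, set 0) → L1-HIT  vc=[12]
6: 0x1a (blk 6, set 0) → L1-HIT  vc=[12]
7: 0x33 (blk 12, set 0) → VC-HIT  vc=[6]
8: 0x33 (blk 12, set 0) → L1-HIT  vc=[6]
9: 0x32 (blk 12, set 0) → L1-HIT  vc=[6]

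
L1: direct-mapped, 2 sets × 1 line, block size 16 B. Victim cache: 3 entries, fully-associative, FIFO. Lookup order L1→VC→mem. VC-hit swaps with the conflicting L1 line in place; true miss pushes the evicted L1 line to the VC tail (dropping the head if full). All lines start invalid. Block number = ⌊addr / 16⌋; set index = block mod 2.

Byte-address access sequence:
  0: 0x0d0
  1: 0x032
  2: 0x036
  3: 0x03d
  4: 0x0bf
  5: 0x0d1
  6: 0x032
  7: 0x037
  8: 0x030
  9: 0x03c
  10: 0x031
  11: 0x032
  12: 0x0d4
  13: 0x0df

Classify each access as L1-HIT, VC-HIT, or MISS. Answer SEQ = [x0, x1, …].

0: 0xd0 (blk 13, set 1) → MISS  vc=[]
1: 0x32 (blk 3, set 1) → MISS  vc=[13]
2: 0x36 (blk 3, set 1) → L1-HIT  vc=[13]
3: 0x3d (blk 3, set 1) → L1-HIT  vc=[13]
4: 0xbf (blk 11, set 1) → MISS  vc=[13, 3]
5: 0xd1 (blk 13, set 1) → VC-HIT  vc=[11, 3]
6: 0x32 (blk 3, set 1) → VC-HIT  vc=[11, 13]
7: 0x37 (blk 3, set 1) → L1-HIT  vc=[11, 13]
8: 0x30 (blk 3, set 1) → L1-HIT  vc=[11, 13]
9: 0x3c (blk 3, set 1) → L1-HIT  vc=[11, 13]
10: 0x31 (blk 3, set 1) → L1-HIT  vc=[11, 13]
11: 0x32 (blk 3, set 1) → L1-HIT  vc=[11, 13]
12: 0xd4 (blk 13, set 1) → VC-HIT  vc=[11, 3]
13: 0xdf (blk 13, set 1) → L1-HIT  vc=[11, 3]

SEQ = [MISS, MISS, L1-HIT, L1-HIT, MISS, VC-HIT, VC-HIT, L1-HIT, L1-HIT, L1-HIT, L1-HIT, L1-HIT, VC-HIT, L1-HIT]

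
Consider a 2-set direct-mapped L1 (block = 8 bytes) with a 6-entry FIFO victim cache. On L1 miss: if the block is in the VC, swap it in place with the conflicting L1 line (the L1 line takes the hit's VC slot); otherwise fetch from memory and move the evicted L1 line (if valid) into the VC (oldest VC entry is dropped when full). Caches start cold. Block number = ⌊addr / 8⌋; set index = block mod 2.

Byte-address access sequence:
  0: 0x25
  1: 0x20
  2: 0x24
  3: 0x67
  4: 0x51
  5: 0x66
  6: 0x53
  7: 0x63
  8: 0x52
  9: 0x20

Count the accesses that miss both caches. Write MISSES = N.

  [0] addr=0x25 blk=4 s=0: MISS | VC []
  [1] addr=0x20 blk=4 s=0: L1-HIT | VC []
  [2] addr=0x24 blk=4 s=0: L1-HIT | VC []
  [3] addr=0x67 blk=12 s=0: MISS | VC [4]
  [4] addr=0x51 blk=10 s=0: MISS | VC [4, 12]
  [5] addr=0x66 blk=12 s=0: VC-HIT | VC [4, 10]
  [6] addr=0x53 blk=10 s=0: VC-HIT | VC [4, 12]
  [7] addr=0x63 blk=12 s=0: VC-HIT | VC [4, 10]
  [8] addr=0x52 blk=10 s=0: VC-HIT | VC [4, 12]
  [9] addr=0x20 blk=4 s=0: VC-HIT | VC [10, 12]

MISSES = 3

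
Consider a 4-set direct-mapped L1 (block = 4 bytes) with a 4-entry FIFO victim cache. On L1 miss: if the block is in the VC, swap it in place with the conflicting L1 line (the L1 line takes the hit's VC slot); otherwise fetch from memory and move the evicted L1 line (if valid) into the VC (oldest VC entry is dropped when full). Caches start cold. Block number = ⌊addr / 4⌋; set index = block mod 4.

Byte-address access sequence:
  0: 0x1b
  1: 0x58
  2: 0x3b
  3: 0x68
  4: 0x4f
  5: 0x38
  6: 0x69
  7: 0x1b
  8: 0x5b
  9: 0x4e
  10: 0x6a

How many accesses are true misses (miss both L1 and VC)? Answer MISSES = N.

#0 0x1b→b6/s2 MISS; vc=[]
#1 0x58→b22/s2 MISS; vc=[6]
#2 0x3b→b14/s2 MISS; vc=[6,22]
#3 0x68→b26/s2 MISS; vc=[6,22,14]
#4 0x4f→b19/s3 MISS; vc=[6,22,14]
#5 0x38→b14/s2 VC-HIT; vc=[6,22,26]
#6 0x69→b26/s2 VC-HIT; vc=[6,22,14]
#7 0x1b→b6/s2 VC-HIT; vc=[26,22,14]
#8 0x5b→b22/s2 VC-HIT; vc=[26,6,14]
#9 0x4e→b19/s3 L1-HIT; vc=[26,6,14]
#10 0x6a→b26/s2 VC-HIT; vc=[22,6,14]

MISSES = 5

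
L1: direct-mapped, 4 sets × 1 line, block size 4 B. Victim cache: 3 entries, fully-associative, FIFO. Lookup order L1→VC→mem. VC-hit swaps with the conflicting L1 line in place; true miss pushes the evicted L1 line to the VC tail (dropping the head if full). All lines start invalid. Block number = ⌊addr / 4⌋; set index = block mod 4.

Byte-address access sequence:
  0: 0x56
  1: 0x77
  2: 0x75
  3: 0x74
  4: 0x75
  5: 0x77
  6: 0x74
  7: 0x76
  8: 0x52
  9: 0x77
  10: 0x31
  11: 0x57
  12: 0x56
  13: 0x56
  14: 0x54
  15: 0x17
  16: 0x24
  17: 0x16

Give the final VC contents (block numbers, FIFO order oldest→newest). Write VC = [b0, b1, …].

#0 0x56→b21/s1 MISS; vc=[]
#1 0x77→b29/s1 MISS; vc=[21]
#2 0x75→b29/s1 L1-HIT; vc=[21]
#3 0x74→b29/s1 L1-HIT; vc=[21]
#4 0x75→b29/s1 L1-HIT; vc=[21]
#5 0x77→b29/s1 L1-HIT; vc=[21]
#6 0x74→b29/s1 L1-HIT; vc=[21]
#7 0x76→b29/s1 L1-HIT; vc=[21]
#8 0x52→b20/s0 MISS; vc=[21]
#9 0x77→b29/s1 L1-HIT; vc=[21]
#10 0x31→b12/s0 MISS; vc=[21,20]
#11 0x57→b21/s1 VC-HIT; vc=[29,20]
#12 0x56→b21/s1 L1-HIT; vc=[29,20]
#13 0x56→b21/s1 L1-HIT; vc=[29,20]
#14 0x54→b21/s1 L1-HIT; vc=[29,20]
#15 0x17→b5/s1 MISS; vc=[29,20,21]
#16 0x24→b9/s1 MISS; vc=[20,21,5]
#17 0x16→b5/s1 VC-HIT; vc=[20,21,9]

VC = [20, 21, 9]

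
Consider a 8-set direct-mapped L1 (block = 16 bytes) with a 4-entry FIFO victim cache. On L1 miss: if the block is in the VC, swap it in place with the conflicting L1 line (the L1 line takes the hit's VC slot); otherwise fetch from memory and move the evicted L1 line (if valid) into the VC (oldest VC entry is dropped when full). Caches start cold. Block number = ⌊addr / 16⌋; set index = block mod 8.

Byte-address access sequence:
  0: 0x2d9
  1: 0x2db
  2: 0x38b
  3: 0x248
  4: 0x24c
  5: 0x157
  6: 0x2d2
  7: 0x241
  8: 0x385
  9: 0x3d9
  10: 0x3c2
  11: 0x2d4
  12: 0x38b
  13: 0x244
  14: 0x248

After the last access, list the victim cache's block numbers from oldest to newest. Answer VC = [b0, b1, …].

VC = [21, 61, 60]

  [0] addr=0x2d9 blk=45 s=5: MISS | VC []
  [1] addr=0x2db blk=45 s=5: L1-HIT | VC []
  [2] addr=0x38b blk=56 s=0: MISS | VC []
  [3] addr=0x248 blk=36 s=4: MISS | VC []
  [4] addr=0x24c blk=36 s=4: L1-HIT | VC []
  [5] addr=0x157 blk=21 s=5: MISS | VC [45]
  [6] addr=0x2d2 blk=45 s=5: VC-HIT | VC [21]
  [7] addr=0x241 blk=36 s=4: L1-HIT | VC [21]
  [8] addr=0x385 blk=56 s=0: L1-HIT | VC [21]
  [9] addr=0x3d9 blk=61 s=5: MISS | VC [21, 45]
  [10] addr=0x3c2 blk=60 s=4: MISS | VC [21, 45, 36]
  [11] addr=0x2d4 blk=45 s=5: VC-HIT | VC [21, 61, 36]
  [12] addr=0x38b blk=56 s=0: L1-HIT | VC [21, 61, 36]
  [13] addr=0x244 blk=36 s=4: VC-HIT | VC [21, 61, 60]
  [14] addr=0x248 blk=36 s=4: L1-HIT | VC [21, 61, 60]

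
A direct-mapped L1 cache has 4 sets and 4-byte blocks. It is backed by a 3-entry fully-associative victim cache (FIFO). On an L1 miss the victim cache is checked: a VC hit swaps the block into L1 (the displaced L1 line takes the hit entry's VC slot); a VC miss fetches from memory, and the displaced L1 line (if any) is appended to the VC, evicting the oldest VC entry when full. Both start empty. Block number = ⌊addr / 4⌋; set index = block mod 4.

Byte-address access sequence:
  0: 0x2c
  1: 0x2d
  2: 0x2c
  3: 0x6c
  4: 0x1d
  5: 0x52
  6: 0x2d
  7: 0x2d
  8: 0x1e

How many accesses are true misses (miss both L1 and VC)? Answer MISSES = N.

0: 0x2c (blk 11, set 3) → MISS  vc=[]
1: 0x2d (blk 11, set 3) → L1-HIT  vc=[]
2: 0x2c (blk 11, set 3) → L1-HIT  vc=[]
3: 0x6c (blk 27, set 3) → MISS  vc=[11]
4: 0x1d (blk 7, set 3) → MISS  vc=[11, 27]
5: 0x52 (blk 20, set 0) → MISS  vc=[11, 27]
6: 0x2d (blk 11, set 3) → VC-HIT  vc=[7, 27]
7: 0x2d (blk 11, set 3) → L1-HIT  vc=[7, 27]
8: 0x1e (blk 7, set 3) → VC-HIT  vc=[11, 27]

MISSES = 4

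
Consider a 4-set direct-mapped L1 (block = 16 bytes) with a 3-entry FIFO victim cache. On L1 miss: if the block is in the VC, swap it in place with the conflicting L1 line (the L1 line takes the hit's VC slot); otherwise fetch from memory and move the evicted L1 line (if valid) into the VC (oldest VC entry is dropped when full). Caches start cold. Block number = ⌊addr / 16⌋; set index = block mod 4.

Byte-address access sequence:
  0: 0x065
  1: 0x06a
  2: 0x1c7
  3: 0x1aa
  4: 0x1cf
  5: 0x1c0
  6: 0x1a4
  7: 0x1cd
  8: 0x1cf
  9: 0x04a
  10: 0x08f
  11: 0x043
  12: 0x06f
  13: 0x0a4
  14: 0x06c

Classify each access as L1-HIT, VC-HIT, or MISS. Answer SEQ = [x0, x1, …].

  [0] addr=0x65 blk=6 s=2: MISS | VC []
  [1] addr=0x6a blk=6 s=2: L1-HIT | VC []
  [2] addr=0x1c7 blk=28 s=0: MISS | VC []
  [3] addr=0x1aa blk=26 s=2: MISS | VC [6]
  [4] addr=0x1cf blk=28 s=0: L1-HIT | VC [6]
  [5] addr=0x1c0 blk=28 s=0: L1-HIT | VC [6]
  [6] addr=0x1a4 blk=26 s=2: L1-HIT | VC [6]
  [7] addr=0x1cd blk=28 s=0: L1-HIT | VC [6]
  [8] addr=0x1cf blk=28 s=0: L1-HIT | VC [6]
  [9] addr=0x4a blk=4 s=0: MISS | VC [6, 28]
  [10] addr=0x8f blk=8 s=0: MISS | VC [6, 28, 4]
  [11] addr=0x43 blk=4 s=0: VC-HIT | VC [6, 28, 8]
  [12] addr=0x6f blk=6 s=2: VC-HIT | VC [26, 28, 8]
  [13] addr=0xa4 blk=10 s=2: MISS | VC [28, 8, 6]
  [14] addr=0x6c blk=6 s=2: VC-HIT | VC [28, 8, 10]

SEQ = [MISS, L1-HIT, MISS, MISS, L1-HIT, L1-HIT, L1-HIT, L1-HIT, L1-HIT, MISS, MISS, VC-HIT, VC-HIT, MISS, VC-HIT]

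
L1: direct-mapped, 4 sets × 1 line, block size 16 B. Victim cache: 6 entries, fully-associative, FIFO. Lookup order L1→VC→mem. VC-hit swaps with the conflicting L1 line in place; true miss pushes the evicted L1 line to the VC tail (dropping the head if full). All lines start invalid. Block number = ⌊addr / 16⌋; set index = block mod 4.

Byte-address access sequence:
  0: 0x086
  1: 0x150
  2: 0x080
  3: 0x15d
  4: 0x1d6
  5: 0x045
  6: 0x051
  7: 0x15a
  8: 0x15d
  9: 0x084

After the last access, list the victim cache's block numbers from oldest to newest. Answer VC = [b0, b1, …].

0: 0x86 (blk 8, set 0) → MISS  vc=[]
1: 0x150 (blk 21, set 1) → MISS  vc=[]
2: 0x80 (blk 8, set 0) → L1-HIT  vc=[]
3: 0x15d (blk 21, set 1) → L1-HIT  vc=[]
4: 0x1d6 (blk 29, set 1) → MISS  vc=[21]
5: 0x45 (blk 4, set 0) → MISS  vc=[21, 8]
6: 0x51 (blk 5, set 1) → MISS  vc=[21, 8, 29]
7: 0x15a (blk 21, set 1) → VC-HIT  vc=[5, 8, 29]
8: 0x15d (blk 21, set 1) → L1-HIT  vc=[5, 8, 29]
9: 0x84 (blk 8, set 0) → VC-HIT  vc=[5, 4, 29]

VC = [5, 4, 29]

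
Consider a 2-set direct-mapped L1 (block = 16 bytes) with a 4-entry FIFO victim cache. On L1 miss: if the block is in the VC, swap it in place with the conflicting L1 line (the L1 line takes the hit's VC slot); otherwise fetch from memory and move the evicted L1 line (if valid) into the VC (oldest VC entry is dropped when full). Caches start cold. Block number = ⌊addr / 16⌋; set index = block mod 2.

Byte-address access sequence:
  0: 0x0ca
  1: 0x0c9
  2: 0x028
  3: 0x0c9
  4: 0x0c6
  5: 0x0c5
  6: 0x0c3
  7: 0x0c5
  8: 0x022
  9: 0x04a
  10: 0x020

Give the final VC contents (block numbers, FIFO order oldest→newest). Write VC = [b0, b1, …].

VC = [12, 4]

0: 0xca (blk 12, set 0) → MISS  vc=[]
1: 0xc9 (blk 12, set 0) → L1-HIT  vc=[]
2: 0x28 (blk 2, set 0) → MISS  vc=[12]
3: 0xc9 (blk 12, set 0) → VC-HIT  vc=[2]
4: 0xc6 (blk 12, set 0) → L1-HIT  vc=[2]
5: 0xc5 (blk 12, set 0) → L1-HIT  vc=[2]
6: 0xc3 (blk 12, set 0) → L1-HIT  vc=[2]
7: 0xc5 (blk 12, set 0) → L1-HIT  vc=[2]
8: 0x22 (blk 2, set 0) → VC-HIT  vc=[12]
9: 0x4a (blk 4, set 0) → MISS  vc=[12, 2]
10: 0x20 (blk 2, set 0) → VC-HIT  vc=[12, 4]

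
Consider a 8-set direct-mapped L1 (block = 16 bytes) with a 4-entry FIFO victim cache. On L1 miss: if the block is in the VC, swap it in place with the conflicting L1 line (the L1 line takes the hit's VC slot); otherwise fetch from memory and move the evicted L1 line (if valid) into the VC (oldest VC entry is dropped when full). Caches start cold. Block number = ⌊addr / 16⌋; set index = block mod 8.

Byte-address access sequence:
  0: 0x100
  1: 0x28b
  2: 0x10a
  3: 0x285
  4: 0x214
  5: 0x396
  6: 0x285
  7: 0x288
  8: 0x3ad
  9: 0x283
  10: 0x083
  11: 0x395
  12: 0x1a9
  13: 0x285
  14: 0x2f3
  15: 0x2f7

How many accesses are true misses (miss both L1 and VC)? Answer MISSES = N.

MISSES = 8

  [0] addr=0x100 blk=16 s=0: MISS | VC []
  [1] addr=0x28b blk=40 s=0: MISS | VC [16]
  [2] addr=0x10a blk=16 s=0: VC-HIT | VC [40]
  [3] addr=0x285 blk=40 s=0: VC-HIT | VC [16]
  [4] addr=0x214 blk=33 s=1: MISS | VC [16]
  [5] addr=0x396 blk=57 s=1: MISS | VC [16, 33]
  [6] addr=0x285 blk=40 s=0: L1-HIT | VC [16, 33]
  [7] addr=0x288 blk=40 s=0: L1-HIT | VC [16, 33]
  [8] addr=0x3ad blk=58 s=2: MISS | VC [16, 33]
  [9] addr=0x283 blk=40 s=0: L1-HIT | VC [16, 33]
  [10] addr=0x83 blk=8 s=0: MISS | VC [16, 33, 40]
  [11] addr=0x395 blk=57 s=1: L1-HIT | VC [16, 33, 40]
  [12] addr=0x1a9 blk=26 s=2: MISS | VC [16, 33, 40, 58]
  [13] addr=0x285 blk=40 s=0: VC-HIT | VC [16, 33, 8, 58]
  [14] addr=0x2f3 blk=47 s=7: MISS | VC [16, 33, 8, 58]
  [15] addr=0x2f7 blk=47 s=7: L1-HIT | VC [16, 33, 8, 58]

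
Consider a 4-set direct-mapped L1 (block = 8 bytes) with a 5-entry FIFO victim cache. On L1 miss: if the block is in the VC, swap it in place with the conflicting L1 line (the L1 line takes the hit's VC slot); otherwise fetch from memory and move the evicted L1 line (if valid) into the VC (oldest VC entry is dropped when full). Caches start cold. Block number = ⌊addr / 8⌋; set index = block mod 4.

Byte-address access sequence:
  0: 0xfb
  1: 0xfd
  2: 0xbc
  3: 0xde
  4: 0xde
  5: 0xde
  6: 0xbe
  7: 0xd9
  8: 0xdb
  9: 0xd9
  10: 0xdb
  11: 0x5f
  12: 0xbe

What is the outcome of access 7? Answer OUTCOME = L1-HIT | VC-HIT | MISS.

OUTCOME = VC-HIT

#0 0xfb→b31/s3 MISS; vc=[]
#1 0xfd→b31/s3 L1-HIT; vc=[]
#2 0xbc→b23/s3 MISS; vc=[31]
#3 0xde→b27/s3 MISS; vc=[31,23]
#4 0xde→b27/s3 L1-HIT; vc=[31,23]
#5 0xde→b27/s3 L1-HIT; vc=[31,23]
#6 0xbe→b23/s3 VC-HIT; vc=[31,27]
#7 0xd9→b27/s3 VC-HIT; vc=[31,23]
#8 0xdb→b27/s3 L1-HIT; vc=[31,23]
#9 0xd9→b27/s3 L1-HIT; vc=[31,23]
#10 0xdb→b27/s3 L1-HIT; vc=[31,23]
#11 0x5f→b11/s3 MISS; vc=[31,23,27]
#12 0xbe→b23/s3 VC-HIT; vc=[31,11,27]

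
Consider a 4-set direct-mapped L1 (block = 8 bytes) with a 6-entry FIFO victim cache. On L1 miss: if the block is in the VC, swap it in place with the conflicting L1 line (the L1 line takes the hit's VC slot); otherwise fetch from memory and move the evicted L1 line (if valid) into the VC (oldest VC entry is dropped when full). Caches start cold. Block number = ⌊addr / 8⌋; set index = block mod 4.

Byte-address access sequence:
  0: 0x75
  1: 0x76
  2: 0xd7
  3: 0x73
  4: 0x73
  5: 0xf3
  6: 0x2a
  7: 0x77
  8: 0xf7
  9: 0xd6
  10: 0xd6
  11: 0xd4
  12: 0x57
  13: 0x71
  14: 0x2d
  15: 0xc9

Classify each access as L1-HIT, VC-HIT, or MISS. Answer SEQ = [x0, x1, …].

SEQ = [MISS, L1-HIT, MISS, VC-HIT, L1-HIT, MISS, MISS, VC-HIT, VC-HIT, VC-HIT, L1-HIT, L1-HIT, MISS, VC-HIT, L1-HIT, MISS]

#0 0x75→b14/s2 MISS; vc=[]
#1 0x76→b14/s2 L1-HIT; vc=[]
#2 0xd7→b26/s2 MISS; vc=[14]
#3 0x73→b14/s2 VC-HIT; vc=[26]
#4 0x73→b14/s2 L1-HIT; vc=[26]
#5 0xf3→b30/s2 MISS; vc=[26,14]
#6 0x2a→b5/s1 MISS; vc=[26,14]
#7 0x77→b14/s2 VC-HIT; vc=[26,30]
#8 0xf7→b30/s2 VC-HIT; vc=[26,14]
#9 0xd6→b26/s2 VC-HIT; vc=[30,14]
#10 0xd6→b26/s2 L1-HIT; vc=[30,14]
#11 0xd4→b26/s2 L1-HIT; vc=[30,14]
#12 0x57→b10/s2 MISS; vc=[30,14,26]
#13 0x71→b14/s2 VC-HIT; vc=[30,10,26]
#14 0x2d→b5/s1 L1-HIT; vc=[30,10,26]
#15 0xc9→b25/s1 MISS; vc=[30,10,26,5]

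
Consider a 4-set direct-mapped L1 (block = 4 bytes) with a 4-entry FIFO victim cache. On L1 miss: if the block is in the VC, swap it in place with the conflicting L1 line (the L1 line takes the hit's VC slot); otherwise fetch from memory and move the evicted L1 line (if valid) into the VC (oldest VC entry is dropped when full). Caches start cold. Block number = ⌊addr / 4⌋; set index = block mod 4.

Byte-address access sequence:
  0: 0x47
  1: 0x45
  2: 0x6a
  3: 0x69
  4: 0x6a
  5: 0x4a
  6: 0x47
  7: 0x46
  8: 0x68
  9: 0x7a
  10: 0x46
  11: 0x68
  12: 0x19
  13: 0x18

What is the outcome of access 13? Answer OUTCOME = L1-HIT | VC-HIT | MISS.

OUTCOME = L1-HIT

0: 0x47 (blk 17, set 1) → MISS  vc=[]
1: 0x45 (blk 17, set 1) → L1-HIT  vc=[]
2: 0x6a (blk 26, set 2) → MISS  vc=[]
3: 0x69 (blk 26, set 2) → L1-HIT  vc=[]
4: 0x6a (blk 26, set 2) → L1-HIT  vc=[]
5: 0x4a (blk 18, set 2) → MISS  vc=[26]
6: 0x47 (blk 17, set 1) → L1-HIT  vc=[26]
7: 0x46 (blk 17, set 1) → L1-HIT  vc=[26]
8: 0x68 (blk 26, set 2) → VC-HIT  vc=[18]
9: 0x7a (blk 30, set 2) → MISS  vc=[18, 26]
10: 0x46 (blk 17, set 1) → L1-HIT  vc=[18, 26]
11: 0x68 (blk 26, set 2) → VC-HIT  vc=[18, 30]
12: 0x19 (blk 6, set 2) → MISS  vc=[18, 30, 26]
13: 0x18 (blk 6, set 2) → L1-HIT  vc=[18, 30, 26]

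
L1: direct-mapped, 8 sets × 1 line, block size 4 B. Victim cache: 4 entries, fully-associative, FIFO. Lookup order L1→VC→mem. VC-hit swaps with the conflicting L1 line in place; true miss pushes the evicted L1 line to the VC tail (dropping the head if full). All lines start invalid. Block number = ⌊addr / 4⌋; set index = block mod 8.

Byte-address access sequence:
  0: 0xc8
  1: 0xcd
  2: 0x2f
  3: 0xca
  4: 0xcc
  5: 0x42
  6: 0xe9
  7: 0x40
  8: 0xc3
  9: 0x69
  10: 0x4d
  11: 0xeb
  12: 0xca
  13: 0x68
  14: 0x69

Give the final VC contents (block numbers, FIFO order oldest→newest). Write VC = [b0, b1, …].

VC = [58, 16, 50, 51]

0: 0xc8 (blk 50, set 2) → MISS  vc=[]
1: 0xcd (blk 51, set 3) → MISS  vc=[]
2: 0x2f (blk 11, set 3) → MISS  vc=[51]
3: 0xca (blk 50, set 2) → L1-HIT  vc=[51]
4: 0xcc (blk 51, set 3) → VC-HIT  vc=[11]
5: 0x42 (blk 16, set 0) → MISS  vc=[11]
6: 0xe9 (blk 58, set 2) → MISS  vc=[11, 50]
7: 0x40 (blk 16, set 0) → L1-HIT  vc=[11, 50]
8: 0xc3 (blk 48, set 0) → MISS  vc=[11, 50, 16]
9: 0x69 (blk 26, set 2) → MISS  vc=[11, 50, 16, 58]
10: 0x4d (blk 19, set 3) → MISS  vc=[50, 16, 58, 51]
11: 0xeb (blk 58, set 2) → VC-HIT  vc=[50, 16, 26, 51]
12: 0xca (blk 50, set 2) → VC-HIT  vc=[58, 16, 26, 51]
13: 0x68 (blk 26, set 2) → VC-HIT  vc=[58, 16, 50, 51]
14: 0x69 (blk 26, set 2) → L1-HIT  vc=[58, 16, 50, 51]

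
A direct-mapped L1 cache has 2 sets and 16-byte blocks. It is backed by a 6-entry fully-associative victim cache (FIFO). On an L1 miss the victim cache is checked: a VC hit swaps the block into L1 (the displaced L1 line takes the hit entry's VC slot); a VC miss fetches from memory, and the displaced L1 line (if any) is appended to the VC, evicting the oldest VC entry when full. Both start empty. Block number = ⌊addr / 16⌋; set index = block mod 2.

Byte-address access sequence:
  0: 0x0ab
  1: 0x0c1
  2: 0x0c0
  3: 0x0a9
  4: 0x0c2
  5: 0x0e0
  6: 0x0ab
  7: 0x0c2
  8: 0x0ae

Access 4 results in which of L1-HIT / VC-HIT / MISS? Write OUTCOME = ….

#0 0xab→b10/s0 MISS; vc=[]
#1 0xc1→b12/s0 MISS; vc=[10]
#2 0xc0→b12/s0 L1-HIT; vc=[10]
#3 0xa9→b10/s0 VC-HIT; vc=[12]
#4 0xc2→b12/s0 VC-HIT; vc=[10]
#5 0xe0→b14/s0 MISS; vc=[10,12]
#6 0xab→b10/s0 VC-HIT; vc=[14,12]
#7 0xc2→b12/s0 VC-HIT; vc=[14,10]
#8 0xae→b10/s0 VC-HIT; vc=[14,12]

OUTCOME = VC-HIT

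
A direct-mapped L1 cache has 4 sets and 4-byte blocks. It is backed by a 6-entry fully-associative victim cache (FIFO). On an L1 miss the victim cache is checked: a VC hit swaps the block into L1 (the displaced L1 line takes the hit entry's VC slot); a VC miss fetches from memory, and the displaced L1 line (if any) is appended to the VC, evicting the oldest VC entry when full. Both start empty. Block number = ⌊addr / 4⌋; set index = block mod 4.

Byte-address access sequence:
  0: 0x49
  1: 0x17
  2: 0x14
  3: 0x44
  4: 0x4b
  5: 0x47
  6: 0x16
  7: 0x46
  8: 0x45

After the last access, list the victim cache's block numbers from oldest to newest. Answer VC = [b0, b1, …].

VC = [5]

  [0] addr=0x49 blk=18 s=2: MISS | VC []
  [1] addr=0x17 blk=5 s=1: MISS | VC []
  [2] addr=0x14 blk=5 s=1: L1-HIT | VC []
  [3] addr=0x44 blk=17 s=1: MISS | VC [5]
  [4] addr=0x4b blk=18 s=2: L1-HIT | VC [5]
  [5] addr=0x47 blk=17 s=1: L1-HIT | VC [5]
  [6] addr=0x16 blk=5 s=1: VC-HIT | VC [17]
  [7] addr=0x46 blk=17 s=1: VC-HIT | VC [5]
  [8] addr=0x45 blk=17 s=1: L1-HIT | VC [5]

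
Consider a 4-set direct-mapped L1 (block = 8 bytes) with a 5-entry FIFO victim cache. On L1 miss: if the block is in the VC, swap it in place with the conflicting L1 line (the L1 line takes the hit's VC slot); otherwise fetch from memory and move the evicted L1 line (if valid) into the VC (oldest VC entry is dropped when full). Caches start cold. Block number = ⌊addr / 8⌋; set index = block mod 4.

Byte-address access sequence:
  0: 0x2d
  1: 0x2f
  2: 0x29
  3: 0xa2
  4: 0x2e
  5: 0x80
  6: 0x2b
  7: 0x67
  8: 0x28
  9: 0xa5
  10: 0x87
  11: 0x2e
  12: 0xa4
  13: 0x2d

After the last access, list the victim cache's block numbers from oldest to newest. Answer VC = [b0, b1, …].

  [0] addr=0x2d blk=5 s=1: MISS | VC []
  [1] addr=0x2f blk=5 s=1: L1-HIT | VC []
  [2] addr=0x29 blk=5 s=1: L1-HIT | VC []
  [3] addr=0xa2 blk=20 s=0: MISS | VC []
  [4] addr=0x2e blk=5 s=1: L1-HIT | VC []
  [5] addr=0x80 blk=16 s=0: MISS | VC [20]
  [6] addr=0x2b blk=5 s=1: L1-HIT | VC [20]
  [7] addr=0x67 blk=12 s=0: MISS | VC [20, 16]
  [8] addr=0x28 blk=5 s=1: L1-HIT | VC [20, 16]
  [9] addr=0xa5 blk=20 s=0: VC-HIT | VC [12, 16]
  [10] addr=0x87 blk=16 s=0: VC-HIT | VC [12, 20]
  [11] addr=0x2e blk=5 s=1: L1-HIT | VC [12, 20]
  [12] addr=0xa4 blk=20 s=0: VC-HIT | VC [12, 16]
  [13] addr=0x2d blk=5 s=1: L1-HIT | VC [12, 16]

VC = [12, 16]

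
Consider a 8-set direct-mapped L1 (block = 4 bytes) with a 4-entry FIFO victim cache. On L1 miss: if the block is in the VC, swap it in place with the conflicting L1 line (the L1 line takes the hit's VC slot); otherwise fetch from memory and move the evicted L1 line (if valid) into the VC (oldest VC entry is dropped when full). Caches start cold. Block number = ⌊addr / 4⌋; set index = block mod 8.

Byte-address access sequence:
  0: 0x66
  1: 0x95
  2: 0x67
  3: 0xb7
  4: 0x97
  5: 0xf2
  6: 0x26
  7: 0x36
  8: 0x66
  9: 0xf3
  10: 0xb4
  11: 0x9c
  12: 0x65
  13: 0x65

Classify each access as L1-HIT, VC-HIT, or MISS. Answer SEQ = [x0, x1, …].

#0 0x66→b25/s1 MISS; vc=[]
#1 0x95→b37/s5 MISS; vc=[]
#2 0x67→b25/s1 L1-HIT; vc=[]
#3 0xb7→b45/s5 MISS; vc=[37]
#4 0x97→b37/s5 VC-HIT; vc=[45]
#5 0xf2→b60/s4 MISS; vc=[45]
#6 0x26→b9/s1 MISS; vc=[45,25]
#7 0x36→b13/s5 MISS; vc=[45,25,37]
#8 0x66→b25/s1 VC-HIT; vc=[45,9,37]
#9 0xf3→b60/s4 L1-HIT; vc=[45,9,37]
#10 0xb4→b45/s5 VC-HIT; vc=[13,9,37]
#11 0x9c→b39/s7 MISS; vc=[13,9,37]
#12 0x65→b25/s1 L1-HIT; vc=[13,9,37]
#13 0x65→b25/s1 L1-HIT; vc=[13,9,37]

SEQ = [MISS, MISS, L1-HIT, MISS, VC-HIT, MISS, MISS, MISS, VC-HIT, L1-HIT, VC-HIT, MISS, L1-HIT, L1-HIT]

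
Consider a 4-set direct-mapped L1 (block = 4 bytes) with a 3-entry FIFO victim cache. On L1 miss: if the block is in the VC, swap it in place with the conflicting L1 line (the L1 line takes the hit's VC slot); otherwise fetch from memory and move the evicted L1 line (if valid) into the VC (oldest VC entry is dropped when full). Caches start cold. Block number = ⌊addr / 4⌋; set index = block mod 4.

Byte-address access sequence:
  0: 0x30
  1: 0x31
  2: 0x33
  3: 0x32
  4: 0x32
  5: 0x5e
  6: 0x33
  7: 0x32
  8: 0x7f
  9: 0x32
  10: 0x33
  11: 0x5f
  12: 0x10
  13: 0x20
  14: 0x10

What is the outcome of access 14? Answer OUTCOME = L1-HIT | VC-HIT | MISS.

  [0] addr=0x30 blk=12 s=0: MISS | VC []
  [1] addr=0x31 blk=12 s=0: L1-HIT | VC []
  [2] addr=0x33 blk=12 s=0: L1-HIT | VC []
  [3] addr=0x32 blk=12 s=0: L1-HIT | VC []
  [4] addr=0x32 blk=12 s=0: L1-HIT | VC []
  [5] addr=0x5e blk=23 s=3: MISS | VC []
  [6] addr=0x33 blk=12 s=0: L1-HIT | VC []
  [7] addr=0x32 blk=12 s=0: L1-HIT | VC []
  [8] addr=0x7f blk=31 s=3: MISS | VC [23]
  [9] addr=0x32 blk=12 s=0: L1-HIT | VC [23]
  [10] addr=0x33 blk=12 s=0: L1-HIT | VC [23]
  [11] addr=0x5f blk=23 s=3: VC-HIT | VC [31]
  [12] addr=0x10 blk=4 s=0: MISS | VC [31, 12]
  [13] addr=0x20 blk=8 s=0: MISS | VC [31, 12, 4]
  [14] addr=0x10 blk=4 s=0: VC-HIT | VC [31, 12, 8]

OUTCOME = VC-HIT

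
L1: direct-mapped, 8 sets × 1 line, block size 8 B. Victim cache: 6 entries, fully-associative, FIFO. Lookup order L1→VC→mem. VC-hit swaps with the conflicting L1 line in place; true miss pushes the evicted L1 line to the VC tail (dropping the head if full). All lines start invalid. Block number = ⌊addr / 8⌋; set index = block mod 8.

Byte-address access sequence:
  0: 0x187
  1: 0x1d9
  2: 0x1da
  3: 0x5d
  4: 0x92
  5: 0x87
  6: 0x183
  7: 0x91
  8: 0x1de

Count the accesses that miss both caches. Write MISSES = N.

  [0] addr=0x187 blk=48 s=0: MISS | VC []
  [1] addr=0x1d9 blk=59 s=3: MISS | VC []
  [2] addr=0x1da blk=59 s=3: L1-HIT | VC []
  [3] addr=0x5d blk=11 s=3: MISS | VC [59]
  [4] addr=0x92 blk=18 s=2: MISS | VC [59]
  [5] addr=0x87 blk=16 s=0: MISS | VC [59, 48]
  [6] addr=0x183 blk=48 s=0: VC-HIT | VC [59, 16]
  [7] addr=0x91 blk=18 s=2: L1-HIT | VC [59, 16]
  [8] addr=0x1de blk=59 s=3: VC-HIT | VC [11, 16]

MISSES = 5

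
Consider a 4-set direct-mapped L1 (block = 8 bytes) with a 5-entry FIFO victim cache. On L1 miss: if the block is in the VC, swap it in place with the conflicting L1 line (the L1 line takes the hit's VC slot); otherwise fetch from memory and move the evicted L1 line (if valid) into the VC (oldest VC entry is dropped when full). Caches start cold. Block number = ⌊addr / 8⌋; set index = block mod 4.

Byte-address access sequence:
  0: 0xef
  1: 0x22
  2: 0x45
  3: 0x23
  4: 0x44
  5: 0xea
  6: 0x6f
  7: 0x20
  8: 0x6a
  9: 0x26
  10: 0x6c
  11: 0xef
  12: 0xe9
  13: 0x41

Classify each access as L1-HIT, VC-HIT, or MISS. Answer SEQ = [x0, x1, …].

SEQ = [MISS, MISS, MISS, VC-HIT, VC-HIT, L1-HIT, MISS, VC-HIT, L1-HIT, L1-HIT, L1-HIT, VC-HIT, L1-HIT, VC-HIT]

0: 0xef (blk 29, set 1) → MISS  vc=[]
1: 0x22 (blk 4, set 0) → MISS  vc=[]
2: 0x45 (blk 8, set 0) → MISS  vc=[4]
3: 0x23 (blk 4, set 0) → VC-HIT  vc=[8]
4: 0x44 (blk 8, set 0) → VC-HIT  vc=[4]
5: 0xea (blk 29, set 1) → L1-HIT  vc=[4]
6: 0x6f (blk 13, set 1) → MISS  vc=[4, 29]
7: 0x20 (blk 4, set 0) → VC-HIT  vc=[8, 29]
8: 0x6a (blk 13, set 1) → L1-HIT  vc=[8, 29]
9: 0x26 (blk 4, set 0) → L1-HIT  vc=[8, 29]
10: 0x6c (blk 13, set 1) → L1-HIT  vc=[8, 29]
11: 0xef (blk 29, set 1) → VC-HIT  vc=[8, 13]
12: 0xe9 (blk 29, set 1) → L1-HIT  vc=[8, 13]
13: 0x41 (blk 8, set 0) → VC-HIT  vc=[4, 13]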